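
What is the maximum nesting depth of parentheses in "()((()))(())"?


Input: "()((()))(())"
Tracking depth:
  Position 0 '(': depth becomes 1
  Position 1 ')': depth becomes 0
  Position 2 '(': depth becomes 1
  Position 3 '(': depth becomes 2
  Position 4 '(': depth becomes 3
  Position 5 ')': depth becomes 2
  Position 6 ')': depth becomes 1
  Position 7 ')': depth becomes 0
  Position 8 '(': depth becomes 1
  Position 9 '(': depth becomes 2
  Position 10 ')': depth becomes 1
  Position 11 ')': depth becomes 0
Maximum depth reached: 3

3


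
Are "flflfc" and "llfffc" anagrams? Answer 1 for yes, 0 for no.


Strings: "flflfc", "llfffc"
Sorted first:  cfffll
Sorted second: cfffll
Sorted forms match => anagrams

1


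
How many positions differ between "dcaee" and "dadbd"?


Comparing "dcaee" and "dadbd" position by position:
  Position 0: 'd' vs 'd' => same
  Position 1: 'c' vs 'a' => DIFFER
  Position 2: 'a' vs 'd' => DIFFER
  Position 3: 'e' vs 'b' => DIFFER
  Position 4: 'e' vs 'd' => DIFFER
Positions that differ: 4

4


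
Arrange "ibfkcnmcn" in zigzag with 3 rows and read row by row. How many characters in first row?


Zigzag "ibfkcnmcn" into 3 rows:
Placing characters:
  'i' => row 0
  'b' => row 1
  'f' => row 2
  'k' => row 1
  'c' => row 0
  'n' => row 1
  'm' => row 2
  'c' => row 1
  'n' => row 0
Rows:
  Row 0: "icn"
  Row 1: "bknc"
  Row 2: "fm"
First row length: 3

3


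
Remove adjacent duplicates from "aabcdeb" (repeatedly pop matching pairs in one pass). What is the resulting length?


Input: aabcdeb
Stack-based adjacent duplicate removal:
  Read 'a': push. Stack: a
  Read 'a': matches stack top 'a' => pop. Stack: (empty)
  Read 'b': push. Stack: b
  Read 'c': push. Stack: bc
  Read 'd': push. Stack: bcd
  Read 'e': push. Stack: bcde
  Read 'b': push. Stack: bcdeb
Final stack: "bcdeb" (length 5)

5


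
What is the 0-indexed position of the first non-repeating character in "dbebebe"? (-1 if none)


Input: dbebebe
Character frequencies:
  'b': 3
  'd': 1
  'e': 3
Scanning left to right for freq == 1:
  Position 0 ('d'): unique! => answer = 0

0


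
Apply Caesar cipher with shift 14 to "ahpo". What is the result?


Caesar cipher: shift "ahpo" by 14
  'a' (pos 0) + 14 = pos 14 = 'o'
  'h' (pos 7) + 14 = pos 21 = 'v'
  'p' (pos 15) + 14 = pos 3 = 'd'
  'o' (pos 14) + 14 = pos 2 = 'c'
Result: ovdc

ovdc


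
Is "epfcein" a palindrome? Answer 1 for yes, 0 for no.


Input: epfcein
Reversed: niecfpe
  Compare pos 0 ('e') with pos 6 ('n'): MISMATCH
  Compare pos 1 ('p') with pos 5 ('i'): MISMATCH
  Compare pos 2 ('f') with pos 4 ('e'): MISMATCH
Result: not a palindrome

0


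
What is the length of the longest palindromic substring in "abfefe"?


Input: "abfefe"
Checking substrings for palindromes:
  [2:5] "fef" (len 3) => palindrome
  [3:6] "efe" (len 3) => palindrome
Longest palindromic substring: "fef" with length 3

3


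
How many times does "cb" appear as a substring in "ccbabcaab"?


Searching for "cb" in "ccbabcaab"
Scanning each position:
  Position 0: "cc" => no
  Position 1: "cb" => MATCH
  Position 2: "ba" => no
  Position 3: "ab" => no
  Position 4: "bc" => no
  Position 5: "ca" => no
  Position 6: "aa" => no
  Position 7: "ab" => no
Total occurrences: 1

1


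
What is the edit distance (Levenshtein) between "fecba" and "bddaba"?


Computing edit distance: "fecba" -> "bddaba"
DP table:
           b    d    d    a    b    a
      0    1    2    3    4    5    6
  f   1    1    2    3    4    5    6
  e   2    2    2    3    4    5    6
  c   3    3    3    3    4    5    6
  b   4    3    4    4    4    4    5
  a   5    4    4    5    4    5    4
Edit distance = dp[5][6] = 4

4


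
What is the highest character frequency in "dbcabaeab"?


Input: dbcabaeab
Character counts:
  'a': 3
  'b': 3
  'c': 1
  'd': 1
  'e': 1
Maximum frequency: 3

3


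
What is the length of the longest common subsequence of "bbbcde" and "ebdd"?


LCS of "bbbcde" and "ebdd"
DP table:
           e    b    d    d
      0    0    0    0    0
  b   0    0    1    1    1
  b   0    0    1    1    1
  b   0    0    1    1    1
  c   0    0    1    1    1
  d   0    0    1    2    2
  e   0    1    1    2    2
LCS length = dp[6][4] = 2

2


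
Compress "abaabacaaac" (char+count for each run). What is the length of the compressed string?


Input: abaabacaaac
Runs:
  'a' x 1 => "a1"
  'b' x 1 => "b1"
  'a' x 2 => "a2"
  'b' x 1 => "b1"
  'a' x 1 => "a1"
  'c' x 1 => "c1"
  'a' x 3 => "a3"
  'c' x 1 => "c1"
Compressed: "a1b1a2b1a1c1a3c1"
Compressed length: 16

16


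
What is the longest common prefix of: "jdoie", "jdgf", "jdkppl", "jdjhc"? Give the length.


Words: jdoie, jdgf, jdkppl, jdjhc
  Position 0: all 'j' => match
  Position 1: all 'd' => match
  Position 2: ('o', 'g', 'k', 'j') => mismatch, stop
LCP = "jd" (length 2)

2


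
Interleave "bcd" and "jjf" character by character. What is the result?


Interleaving "bcd" and "jjf":
  Position 0: 'b' from first, 'j' from second => "bj"
  Position 1: 'c' from first, 'j' from second => "cj"
  Position 2: 'd' from first, 'f' from second => "df"
Result: bjcjdf

bjcjdf


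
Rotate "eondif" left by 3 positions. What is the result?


Input: "eondif", rotate left by 3
First 3 characters: "eon"
Remaining characters: "dif"
Concatenate remaining + first: "dif" + "eon" = "difeon"

difeon


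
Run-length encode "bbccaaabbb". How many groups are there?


Input: bbccaaabbb
Scanning for consecutive runs:
  Group 1: 'b' x 2 (positions 0-1)
  Group 2: 'c' x 2 (positions 2-3)
  Group 3: 'a' x 3 (positions 4-6)
  Group 4: 'b' x 3 (positions 7-9)
Total groups: 4

4


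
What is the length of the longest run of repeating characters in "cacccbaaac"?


Input: "cacccbaaac"
Scanning for longest run:
  Position 1 ('a'): new char, reset run to 1
  Position 2 ('c'): new char, reset run to 1
  Position 3 ('c'): continues run of 'c', length=2
  Position 4 ('c'): continues run of 'c', length=3
  Position 5 ('b'): new char, reset run to 1
  Position 6 ('a'): new char, reset run to 1
  Position 7 ('a'): continues run of 'a', length=2
  Position 8 ('a'): continues run of 'a', length=3
  Position 9 ('c'): new char, reset run to 1
Longest run: 'c' with length 3

3


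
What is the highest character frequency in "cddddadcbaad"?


Input: cddddadcbaad
Character counts:
  'a': 3
  'b': 1
  'c': 2
  'd': 6
Maximum frequency: 6

6


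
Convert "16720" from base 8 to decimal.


Input: "16720" in base 8
Positional expansion:
  Digit '1' (value 1) x 8^4 = 4096
  Digit '6' (value 6) x 8^3 = 3072
  Digit '7' (value 7) x 8^2 = 448
  Digit '2' (value 2) x 8^1 = 16
  Digit '0' (value 0) x 8^0 = 0
Sum = 7632

7632


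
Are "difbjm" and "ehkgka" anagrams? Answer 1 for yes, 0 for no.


Strings: "difbjm", "ehkgka"
Sorted first:  bdfijm
Sorted second: aeghkk
Differ at position 0: 'b' vs 'a' => not anagrams

0


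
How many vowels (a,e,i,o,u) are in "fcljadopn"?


Input: fcljadopn
Checking each character:
  'f' at position 0: consonant
  'c' at position 1: consonant
  'l' at position 2: consonant
  'j' at position 3: consonant
  'a' at position 4: vowel (running total: 1)
  'd' at position 5: consonant
  'o' at position 6: vowel (running total: 2)
  'p' at position 7: consonant
  'n' at position 8: consonant
Total vowels: 2

2


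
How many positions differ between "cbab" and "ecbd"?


Comparing "cbab" and "ecbd" position by position:
  Position 0: 'c' vs 'e' => DIFFER
  Position 1: 'b' vs 'c' => DIFFER
  Position 2: 'a' vs 'b' => DIFFER
  Position 3: 'b' vs 'd' => DIFFER
Positions that differ: 4

4


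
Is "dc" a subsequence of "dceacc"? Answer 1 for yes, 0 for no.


Check if "dc" is a subsequence of "dceacc"
Greedy scan:
  Position 0 ('d'): matches sub[0] = 'd'
  Position 1 ('c'): matches sub[1] = 'c'
  Position 2 ('e'): no match needed
  Position 3 ('a'): no match needed
  Position 4 ('c'): no match needed
  Position 5 ('c'): no match needed
All 2 characters matched => is a subsequence

1


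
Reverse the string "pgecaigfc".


Input: pgecaigfc
Reading characters right to left:
  Position 8: 'c'
  Position 7: 'f'
  Position 6: 'g'
  Position 5: 'i'
  Position 4: 'a'
  Position 3: 'c'
  Position 2: 'e'
  Position 1: 'g'
  Position 0: 'p'
Reversed: cfgiacegp

cfgiacegp


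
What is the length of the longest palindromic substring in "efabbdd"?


Input: "efabbdd"
Checking substrings for palindromes:
  [3:5] "bb" (len 2) => palindrome
  [5:7] "dd" (len 2) => palindrome
Longest palindromic substring: "bb" with length 2

2


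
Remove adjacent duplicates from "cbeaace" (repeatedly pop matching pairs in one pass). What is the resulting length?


Input: cbeaace
Stack-based adjacent duplicate removal:
  Read 'c': push. Stack: c
  Read 'b': push. Stack: cb
  Read 'e': push. Stack: cbe
  Read 'a': push. Stack: cbea
  Read 'a': matches stack top 'a' => pop. Stack: cbe
  Read 'c': push. Stack: cbec
  Read 'e': push. Stack: cbece
Final stack: "cbece" (length 5)

5


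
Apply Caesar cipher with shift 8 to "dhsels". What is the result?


Caesar cipher: shift "dhsels" by 8
  'd' (pos 3) + 8 = pos 11 = 'l'
  'h' (pos 7) + 8 = pos 15 = 'p'
  's' (pos 18) + 8 = pos 0 = 'a'
  'e' (pos 4) + 8 = pos 12 = 'm'
  'l' (pos 11) + 8 = pos 19 = 't'
  's' (pos 18) + 8 = pos 0 = 'a'
Result: lpamta

lpamta


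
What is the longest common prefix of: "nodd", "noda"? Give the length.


Words: nodd, noda
  Position 0: all 'n' => match
  Position 1: all 'o' => match
  Position 2: all 'd' => match
  Position 3: ('d', 'a') => mismatch, stop
LCP = "nod" (length 3)

3


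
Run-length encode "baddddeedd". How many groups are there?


Input: baddddeedd
Scanning for consecutive runs:
  Group 1: 'b' x 1 (positions 0-0)
  Group 2: 'a' x 1 (positions 1-1)
  Group 3: 'd' x 4 (positions 2-5)
  Group 4: 'e' x 2 (positions 6-7)
  Group 5: 'd' x 2 (positions 8-9)
Total groups: 5

5


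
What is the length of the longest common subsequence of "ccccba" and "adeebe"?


LCS of "ccccba" and "adeebe"
DP table:
           a    d    e    e    b    e
      0    0    0    0    0    0    0
  c   0    0    0    0    0    0    0
  c   0    0    0    0    0    0    0
  c   0    0    0    0    0    0    0
  c   0    0    0    0    0    0    0
  b   0    0    0    0    0    1    1
  a   0    1    1    1    1    1    1
LCS length = dp[6][6] = 1

1


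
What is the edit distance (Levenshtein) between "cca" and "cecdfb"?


Computing edit distance: "cca" -> "cecdfb"
DP table:
           c    e    c    d    f    b
      0    1    2    3    4    5    6
  c   1    0    1    2    3    4    5
  c   2    1    1    1    2    3    4
  a   3    2    2    2    2    3    4
Edit distance = dp[3][6] = 4

4


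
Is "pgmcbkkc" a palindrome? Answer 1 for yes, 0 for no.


Input: pgmcbkkc
Reversed: ckkbcmgp
  Compare pos 0 ('p') with pos 7 ('c'): MISMATCH
  Compare pos 1 ('g') with pos 6 ('k'): MISMATCH
  Compare pos 2 ('m') with pos 5 ('k'): MISMATCH
  Compare pos 3 ('c') with pos 4 ('b'): MISMATCH
Result: not a palindrome

0


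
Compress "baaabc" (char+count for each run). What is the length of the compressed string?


Input: baaabc
Runs:
  'b' x 1 => "b1"
  'a' x 3 => "a3"
  'b' x 1 => "b1"
  'c' x 1 => "c1"
Compressed: "b1a3b1c1"
Compressed length: 8

8


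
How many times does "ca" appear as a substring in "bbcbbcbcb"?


Searching for "ca" in "bbcbbcbcb"
Scanning each position:
  Position 0: "bb" => no
  Position 1: "bc" => no
  Position 2: "cb" => no
  Position 3: "bb" => no
  Position 4: "bc" => no
  Position 5: "cb" => no
  Position 6: "bc" => no
  Position 7: "cb" => no
Total occurrences: 0

0


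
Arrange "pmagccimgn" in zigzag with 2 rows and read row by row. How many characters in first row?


Zigzag "pmagccimgn" into 2 rows:
Placing characters:
  'p' => row 0
  'm' => row 1
  'a' => row 0
  'g' => row 1
  'c' => row 0
  'c' => row 1
  'i' => row 0
  'm' => row 1
  'g' => row 0
  'n' => row 1
Rows:
  Row 0: "pacig"
  Row 1: "mgcmn"
First row length: 5

5


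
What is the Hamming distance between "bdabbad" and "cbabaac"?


Comparing "bdabbad" and "cbabaac" position by position:
  Position 0: 'b' vs 'c' => differ
  Position 1: 'd' vs 'b' => differ
  Position 2: 'a' vs 'a' => same
  Position 3: 'b' vs 'b' => same
  Position 4: 'b' vs 'a' => differ
  Position 5: 'a' vs 'a' => same
  Position 6: 'd' vs 'c' => differ
Total differences (Hamming distance): 4

4


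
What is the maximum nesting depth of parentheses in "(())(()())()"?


Input: "(())(()())()"
Tracking depth:
  Position 0 '(': depth becomes 1
  Position 1 '(': depth becomes 2
  Position 2 ')': depth becomes 1
  Position 3 ')': depth becomes 0
  Position 4 '(': depth becomes 1
  Position 5 '(': depth becomes 2
  Position 6 ')': depth becomes 1
  Position 7 '(': depth becomes 2
  Position 8 ')': depth becomes 1
  Position 9 ')': depth becomes 0
  Position 10 '(': depth becomes 1
  Position 11 ')': depth becomes 0
Maximum depth reached: 2

2


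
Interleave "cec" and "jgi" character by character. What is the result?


Interleaving "cec" and "jgi":
  Position 0: 'c' from first, 'j' from second => "cj"
  Position 1: 'e' from first, 'g' from second => "eg"
  Position 2: 'c' from first, 'i' from second => "ci"
Result: cjegci

cjegci


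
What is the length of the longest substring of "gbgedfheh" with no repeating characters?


Input: "gbgedfheh"
Sliding window (track last position of each char):
  Position 0 ('g'): window [0,0] length 1 -- new best
  Position 1 ('b'): window [0,1] length 2 -- new best
  Position 2 ('g'): repeat (last at 0), move window start to 1
  Position 2 ('g'): window [1,2] length 2
  Position 3 ('e'): window [1,3] length 3 -- new best
  Position 4 ('d'): window [1,4] length 4 -- new best
  Position 5 ('f'): window [1,5] length 5 -- new best
  Position 6 ('h'): window [1,6] length 6 -- new best
  Position 7 ('e'): repeat (last at 3), move window start to 4
  Position 7 ('e'): window [4,7] length 4
  Position 8 ('h'): repeat (last at 6), move window start to 7
  Position 8 ('h'): window [7,8] length 2
Longest substring with no repeats: "bgedfh" with length 6

6


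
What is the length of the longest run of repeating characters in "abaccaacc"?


Input: "abaccaacc"
Scanning for longest run:
  Position 1 ('b'): new char, reset run to 1
  Position 2 ('a'): new char, reset run to 1
  Position 3 ('c'): new char, reset run to 1
  Position 4 ('c'): continues run of 'c', length=2
  Position 5 ('a'): new char, reset run to 1
  Position 6 ('a'): continues run of 'a', length=2
  Position 7 ('c'): new char, reset run to 1
  Position 8 ('c'): continues run of 'c', length=2
Longest run: 'c' with length 2

2


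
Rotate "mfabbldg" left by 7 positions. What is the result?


Input: "mfabbldg", rotate left by 7
First 7 characters: "mfabbld"
Remaining characters: "g"
Concatenate remaining + first: "g" + "mfabbld" = "gmfabbld"

gmfabbld


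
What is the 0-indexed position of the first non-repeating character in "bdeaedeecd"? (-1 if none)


Input: bdeaedeecd
Character frequencies:
  'a': 1
  'b': 1
  'c': 1
  'd': 3
  'e': 4
Scanning left to right for freq == 1:
  Position 0 ('b'): unique! => answer = 0

0


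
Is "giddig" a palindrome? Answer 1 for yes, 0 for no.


Input: giddig
Reversed: giddig
  Compare pos 0 ('g') with pos 5 ('g'): match
  Compare pos 1 ('i') with pos 4 ('i'): match
  Compare pos 2 ('d') with pos 3 ('d'): match
Result: palindrome

1


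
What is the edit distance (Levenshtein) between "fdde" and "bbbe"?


Computing edit distance: "fdde" -> "bbbe"
DP table:
           b    b    b    e
      0    1    2    3    4
  f   1    1    2    3    4
  d   2    2    2    3    4
  d   3    3    3    3    4
  e   4    4    4    4    3
Edit distance = dp[4][4] = 3

3


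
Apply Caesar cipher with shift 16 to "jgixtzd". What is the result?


Caesar cipher: shift "jgixtzd" by 16
  'j' (pos 9) + 16 = pos 25 = 'z'
  'g' (pos 6) + 16 = pos 22 = 'w'
  'i' (pos 8) + 16 = pos 24 = 'y'
  'x' (pos 23) + 16 = pos 13 = 'n'
  't' (pos 19) + 16 = pos 9 = 'j'
  'z' (pos 25) + 16 = pos 15 = 'p'
  'd' (pos 3) + 16 = pos 19 = 't'
Result: zwynjpt

zwynjpt


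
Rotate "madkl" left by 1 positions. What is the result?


Input: "madkl", rotate left by 1
First 1 characters: "m"
Remaining characters: "adkl"
Concatenate remaining + first: "adkl" + "m" = "adklm"

adklm


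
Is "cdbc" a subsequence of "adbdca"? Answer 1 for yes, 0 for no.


Check if "cdbc" is a subsequence of "adbdca"
Greedy scan:
  Position 0 ('a'): no match needed
  Position 1 ('d'): no match needed
  Position 2 ('b'): no match needed
  Position 3 ('d'): no match needed
  Position 4 ('c'): matches sub[0] = 'c'
  Position 5 ('a'): no match needed
Only matched 1/4 characters => not a subsequence

0


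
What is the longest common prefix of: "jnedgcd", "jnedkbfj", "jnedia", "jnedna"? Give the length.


Words: jnedgcd, jnedkbfj, jnedia, jnedna
  Position 0: all 'j' => match
  Position 1: all 'n' => match
  Position 2: all 'e' => match
  Position 3: all 'd' => match
  Position 4: ('g', 'k', 'i', 'n') => mismatch, stop
LCP = "jned" (length 4)

4


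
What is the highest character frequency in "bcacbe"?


Input: bcacbe
Character counts:
  'a': 1
  'b': 2
  'c': 2
  'e': 1
Maximum frequency: 2

2


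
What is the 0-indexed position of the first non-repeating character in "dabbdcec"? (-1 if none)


Input: dabbdcec
Character frequencies:
  'a': 1
  'b': 2
  'c': 2
  'd': 2
  'e': 1
Scanning left to right for freq == 1:
  Position 0 ('d'): freq=2, skip
  Position 1 ('a'): unique! => answer = 1

1


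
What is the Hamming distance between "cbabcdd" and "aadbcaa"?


Comparing "cbabcdd" and "aadbcaa" position by position:
  Position 0: 'c' vs 'a' => differ
  Position 1: 'b' vs 'a' => differ
  Position 2: 'a' vs 'd' => differ
  Position 3: 'b' vs 'b' => same
  Position 4: 'c' vs 'c' => same
  Position 5: 'd' vs 'a' => differ
  Position 6: 'd' vs 'a' => differ
Total differences (Hamming distance): 5

5


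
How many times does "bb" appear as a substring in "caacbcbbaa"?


Searching for "bb" in "caacbcbbaa"
Scanning each position:
  Position 0: "ca" => no
  Position 1: "aa" => no
  Position 2: "ac" => no
  Position 3: "cb" => no
  Position 4: "bc" => no
  Position 5: "cb" => no
  Position 6: "bb" => MATCH
  Position 7: "ba" => no
  Position 8: "aa" => no
Total occurrences: 1

1


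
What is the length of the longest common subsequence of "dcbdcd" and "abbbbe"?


LCS of "dcbdcd" and "abbbbe"
DP table:
           a    b    b    b    b    e
      0    0    0    0    0    0    0
  d   0    0    0    0    0    0    0
  c   0    0    0    0    0    0    0
  b   0    0    1    1    1    1    1
  d   0    0    1    1    1    1    1
  c   0    0    1    1    1    1    1
  d   0    0    1    1    1    1    1
LCS length = dp[6][6] = 1

1


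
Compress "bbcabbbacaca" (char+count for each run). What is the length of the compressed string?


Input: bbcabbbacaca
Runs:
  'b' x 2 => "b2"
  'c' x 1 => "c1"
  'a' x 1 => "a1"
  'b' x 3 => "b3"
  'a' x 1 => "a1"
  'c' x 1 => "c1"
  'a' x 1 => "a1"
  'c' x 1 => "c1"
  'a' x 1 => "a1"
Compressed: "b2c1a1b3a1c1a1c1a1"
Compressed length: 18

18


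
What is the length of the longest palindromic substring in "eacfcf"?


Input: "eacfcf"
Checking substrings for palindromes:
  [2:5] "cfc" (len 3) => palindrome
  [3:6] "fcf" (len 3) => palindrome
Longest palindromic substring: "cfc" with length 3

3


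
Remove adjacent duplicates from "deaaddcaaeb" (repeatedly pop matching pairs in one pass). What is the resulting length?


Input: deaaddcaaeb
Stack-based adjacent duplicate removal:
  Read 'd': push. Stack: d
  Read 'e': push. Stack: de
  Read 'a': push. Stack: dea
  Read 'a': matches stack top 'a' => pop. Stack: de
  Read 'd': push. Stack: ded
  Read 'd': matches stack top 'd' => pop. Stack: de
  Read 'c': push. Stack: dec
  Read 'a': push. Stack: deca
  Read 'a': matches stack top 'a' => pop. Stack: dec
  Read 'e': push. Stack: dece
  Read 'b': push. Stack: deceb
Final stack: "deceb" (length 5)

5


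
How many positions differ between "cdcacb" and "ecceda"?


Comparing "cdcacb" and "ecceda" position by position:
  Position 0: 'c' vs 'e' => DIFFER
  Position 1: 'd' vs 'c' => DIFFER
  Position 2: 'c' vs 'c' => same
  Position 3: 'a' vs 'e' => DIFFER
  Position 4: 'c' vs 'd' => DIFFER
  Position 5: 'b' vs 'a' => DIFFER
Positions that differ: 5

5


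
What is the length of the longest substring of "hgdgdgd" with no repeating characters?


Input: "hgdgdgd"
Sliding window (track last position of each char):
  Position 0 ('h'): window [0,0] length 1 -- new best
  Position 1 ('g'): window [0,1] length 2 -- new best
  Position 2 ('d'): window [0,2] length 3 -- new best
  Position 3 ('g'): repeat (last at 1), move window start to 2
  Position 3 ('g'): window [2,3] length 2
  Position 4 ('d'): repeat (last at 2), move window start to 3
  Position 4 ('d'): window [3,4] length 2
  Position 5 ('g'): repeat (last at 3), move window start to 4
  Position 5 ('g'): window [4,5] length 2
  Position 6 ('d'): repeat (last at 4), move window start to 5
  Position 6 ('d'): window [5,6] length 2
Longest substring with no repeats: "hgd" with length 3

3


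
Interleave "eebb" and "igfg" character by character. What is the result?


Interleaving "eebb" and "igfg":
  Position 0: 'e' from first, 'i' from second => "ei"
  Position 1: 'e' from first, 'g' from second => "eg"
  Position 2: 'b' from first, 'f' from second => "bf"
  Position 3: 'b' from first, 'g' from second => "bg"
Result: eiegbfbg

eiegbfbg


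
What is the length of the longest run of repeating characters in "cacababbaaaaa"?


Input: "cacababbaaaaa"
Scanning for longest run:
  Position 1 ('a'): new char, reset run to 1
  Position 2 ('c'): new char, reset run to 1
  Position 3 ('a'): new char, reset run to 1
  Position 4 ('b'): new char, reset run to 1
  Position 5 ('a'): new char, reset run to 1
  Position 6 ('b'): new char, reset run to 1
  Position 7 ('b'): continues run of 'b', length=2
  Position 8 ('a'): new char, reset run to 1
  Position 9 ('a'): continues run of 'a', length=2
  Position 10 ('a'): continues run of 'a', length=3
  Position 11 ('a'): continues run of 'a', length=4
  Position 12 ('a'): continues run of 'a', length=5
Longest run: 'a' with length 5

5


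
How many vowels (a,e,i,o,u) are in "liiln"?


Input: liiln
Checking each character:
  'l' at position 0: consonant
  'i' at position 1: vowel (running total: 1)
  'i' at position 2: vowel (running total: 2)
  'l' at position 3: consonant
  'n' at position 4: consonant
Total vowels: 2

2


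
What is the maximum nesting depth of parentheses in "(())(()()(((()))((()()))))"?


Input: "(())(()()(((()))((()()))))"
Tracking depth:
  Position 0 '(': depth becomes 1
  Position 1 '(': depth becomes 2
  Position 2 ')': depth becomes 1
  Position 3 ')': depth becomes 0
  Position 4 '(': depth becomes 1
  Position 5 '(': depth becomes 2
  Position 6 ')': depth becomes 1
  Position 7 '(': depth becomes 2
  Position 8 ')': depth becomes 1
  Position 9 '(': depth becomes 2
  Position 10 '(': depth becomes 3
  Position 11 '(': depth becomes 4
  Position 12 '(': depth becomes 5
  Position 13 ')': depth becomes 4
  Position 14 ')': depth becomes 3
  Position 15 ')': depth becomes 2
  Position 16 '(': depth becomes 3
  Position 17 '(': depth becomes 4
  Position 18 '(': depth becomes 5
  Position 19 ')': depth becomes 4
  Position 20 '(': depth becomes 5
  Position 21 ')': depth becomes 4
  Position 22 ')': depth becomes 3
  Position 23 ')': depth becomes 2
  Position 24 ')': depth becomes 1
  Position 25 ')': depth becomes 0
Maximum depth reached: 5

5


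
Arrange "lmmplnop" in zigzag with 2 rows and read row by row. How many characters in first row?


Zigzag "lmmplnop" into 2 rows:
Placing characters:
  'l' => row 0
  'm' => row 1
  'm' => row 0
  'p' => row 1
  'l' => row 0
  'n' => row 1
  'o' => row 0
  'p' => row 1
Rows:
  Row 0: "lmlo"
  Row 1: "mpnp"
First row length: 4

4


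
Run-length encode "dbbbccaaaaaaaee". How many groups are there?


Input: dbbbccaaaaaaaee
Scanning for consecutive runs:
  Group 1: 'd' x 1 (positions 0-0)
  Group 2: 'b' x 3 (positions 1-3)
  Group 3: 'c' x 2 (positions 4-5)
  Group 4: 'a' x 7 (positions 6-12)
  Group 5: 'e' x 2 (positions 13-14)
Total groups: 5

5


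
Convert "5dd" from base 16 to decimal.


Input: "5dd" in base 16
Positional expansion:
  Digit '5' (value 5) x 16^2 = 1280
  Digit 'd' (value 13) x 16^1 = 208
  Digit 'd' (value 13) x 16^0 = 13
Sum = 1501

1501


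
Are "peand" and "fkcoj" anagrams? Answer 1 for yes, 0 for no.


Strings: "peand", "fkcoj"
Sorted first:  adenp
Sorted second: cfjko
Differ at position 0: 'a' vs 'c' => not anagrams

0


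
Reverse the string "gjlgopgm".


Input: gjlgopgm
Reading characters right to left:
  Position 7: 'm'
  Position 6: 'g'
  Position 5: 'p'
  Position 4: 'o'
  Position 3: 'g'
  Position 2: 'l'
  Position 1: 'j'
  Position 0: 'g'
Reversed: mgpogljg

mgpogljg


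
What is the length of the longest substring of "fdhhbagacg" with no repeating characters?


Input: "fdhhbagacg"
Sliding window (track last position of each char):
  Position 0 ('f'): window [0,0] length 1 -- new best
  Position 1 ('d'): window [0,1] length 2 -- new best
  Position 2 ('h'): window [0,2] length 3 -- new best
  Position 3 ('h'): repeat (last at 2), move window start to 3
  Position 3 ('h'): window [3,3] length 1
  Position 4 ('b'): window [3,4] length 2
  Position 5 ('a'): window [3,5] length 3
  Position 6 ('g'): window [3,6] length 4 -- new best
  Position 7 ('a'): repeat (last at 5), move window start to 6
  Position 7 ('a'): window [6,7] length 2
  Position 8 ('c'): window [6,8] length 3
  Position 9 ('g'): repeat (last at 6), move window start to 7
  Position 9 ('g'): window [7,9] length 3
Longest substring with no repeats: "hbag" with length 4

4


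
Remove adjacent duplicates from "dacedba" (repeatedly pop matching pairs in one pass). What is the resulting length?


Input: dacedba
Stack-based adjacent duplicate removal:
  Read 'd': push. Stack: d
  Read 'a': push. Stack: da
  Read 'c': push. Stack: dac
  Read 'e': push. Stack: dace
  Read 'd': push. Stack: daced
  Read 'b': push. Stack: dacedb
  Read 'a': push. Stack: dacedba
Final stack: "dacedba" (length 7)

7


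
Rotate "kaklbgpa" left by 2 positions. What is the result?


Input: "kaklbgpa", rotate left by 2
First 2 characters: "ka"
Remaining characters: "klbgpa"
Concatenate remaining + first: "klbgpa" + "ka" = "klbgpaka"

klbgpaka


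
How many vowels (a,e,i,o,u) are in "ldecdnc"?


Input: ldecdnc
Checking each character:
  'l' at position 0: consonant
  'd' at position 1: consonant
  'e' at position 2: vowel (running total: 1)
  'c' at position 3: consonant
  'd' at position 4: consonant
  'n' at position 5: consonant
  'c' at position 6: consonant
Total vowels: 1

1


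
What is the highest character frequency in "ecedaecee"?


Input: ecedaecee
Character counts:
  'a': 1
  'c': 2
  'd': 1
  'e': 5
Maximum frequency: 5

5


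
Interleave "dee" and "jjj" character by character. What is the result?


Interleaving "dee" and "jjj":
  Position 0: 'd' from first, 'j' from second => "dj"
  Position 1: 'e' from first, 'j' from second => "ej"
  Position 2: 'e' from first, 'j' from second => "ej"
Result: djejej

djejej


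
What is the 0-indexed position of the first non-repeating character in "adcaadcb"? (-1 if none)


Input: adcaadcb
Character frequencies:
  'a': 3
  'b': 1
  'c': 2
  'd': 2
Scanning left to right for freq == 1:
  Position 0 ('a'): freq=3, skip
  Position 1 ('d'): freq=2, skip
  Position 2 ('c'): freq=2, skip
  Position 3 ('a'): freq=3, skip
  Position 4 ('a'): freq=3, skip
  Position 5 ('d'): freq=2, skip
  Position 6 ('c'): freq=2, skip
  Position 7 ('b'): unique! => answer = 7

7


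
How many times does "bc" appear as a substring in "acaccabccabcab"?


Searching for "bc" in "acaccabccabcab"
Scanning each position:
  Position 0: "ac" => no
  Position 1: "ca" => no
  Position 2: "ac" => no
  Position 3: "cc" => no
  Position 4: "ca" => no
  Position 5: "ab" => no
  Position 6: "bc" => MATCH
  Position 7: "cc" => no
  Position 8: "ca" => no
  Position 9: "ab" => no
  Position 10: "bc" => MATCH
  Position 11: "ca" => no
  Position 12: "ab" => no
Total occurrences: 2

2


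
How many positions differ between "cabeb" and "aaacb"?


Comparing "cabeb" and "aaacb" position by position:
  Position 0: 'c' vs 'a' => DIFFER
  Position 1: 'a' vs 'a' => same
  Position 2: 'b' vs 'a' => DIFFER
  Position 3: 'e' vs 'c' => DIFFER
  Position 4: 'b' vs 'b' => same
Positions that differ: 3

3


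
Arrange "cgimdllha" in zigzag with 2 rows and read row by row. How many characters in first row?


Zigzag "cgimdllha" into 2 rows:
Placing characters:
  'c' => row 0
  'g' => row 1
  'i' => row 0
  'm' => row 1
  'd' => row 0
  'l' => row 1
  'l' => row 0
  'h' => row 1
  'a' => row 0
Rows:
  Row 0: "cidla"
  Row 1: "gmlh"
First row length: 5

5


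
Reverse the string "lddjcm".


Input: lddjcm
Reading characters right to left:
  Position 5: 'm'
  Position 4: 'c'
  Position 3: 'j'
  Position 2: 'd'
  Position 1: 'd'
  Position 0: 'l'
Reversed: mcjddl

mcjddl


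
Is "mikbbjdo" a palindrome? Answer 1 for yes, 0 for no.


Input: mikbbjdo
Reversed: odjbbkim
  Compare pos 0 ('m') with pos 7 ('o'): MISMATCH
  Compare pos 1 ('i') with pos 6 ('d'): MISMATCH
  Compare pos 2 ('k') with pos 5 ('j'): MISMATCH
  Compare pos 3 ('b') with pos 4 ('b'): match
Result: not a palindrome

0


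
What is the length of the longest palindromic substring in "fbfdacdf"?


Input: "fbfdacdf"
Checking substrings for palindromes:
  [0:3] "fbf" (len 3) => palindrome
Longest palindromic substring: "fbf" with length 3

3


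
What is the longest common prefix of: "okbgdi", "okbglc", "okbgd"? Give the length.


Words: okbgdi, okbglc, okbgd
  Position 0: all 'o' => match
  Position 1: all 'k' => match
  Position 2: all 'b' => match
  Position 3: all 'g' => match
  Position 4: ('d', 'l', 'd') => mismatch, stop
LCP = "okbg" (length 4)

4


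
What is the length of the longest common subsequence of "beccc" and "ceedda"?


LCS of "beccc" and "ceedda"
DP table:
           c    e    e    d    d    a
      0    0    0    0    0    0    0
  b   0    0    0    0    0    0    0
  e   0    0    1    1    1    1    1
  c   0    1    1    1    1    1    1
  c   0    1    1    1    1    1    1
  c   0    1    1    1    1    1    1
LCS length = dp[5][6] = 1

1


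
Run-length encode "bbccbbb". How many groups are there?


Input: bbccbbb
Scanning for consecutive runs:
  Group 1: 'b' x 2 (positions 0-1)
  Group 2: 'c' x 2 (positions 2-3)
  Group 3: 'b' x 3 (positions 4-6)
Total groups: 3

3


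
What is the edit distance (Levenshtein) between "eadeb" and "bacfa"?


Computing edit distance: "eadeb" -> "bacfa"
DP table:
           b    a    c    f    a
      0    1    2    3    4    5
  e   1    1    2    3    4    5
  a   2    2    1    2    3    4
  d   3    3    2    2    3    4
  e   4    4    3    3    3    4
  b   5    4    4    4    4    4
Edit distance = dp[5][5] = 4

4


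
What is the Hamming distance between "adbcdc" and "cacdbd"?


Comparing "adbcdc" and "cacdbd" position by position:
  Position 0: 'a' vs 'c' => differ
  Position 1: 'd' vs 'a' => differ
  Position 2: 'b' vs 'c' => differ
  Position 3: 'c' vs 'd' => differ
  Position 4: 'd' vs 'b' => differ
  Position 5: 'c' vs 'd' => differ
Total differences (Hamming distance): 6

6


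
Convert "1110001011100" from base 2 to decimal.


Input: "1110001011100" in base 2
Positional expansion:
  Digit '1' (value 1) x 2^12 = 4096
  Digit '1' (value 1) x 2^11 = 2048
  Digit '1' (value 1) x 2^10 = 1024
  Digit '0' (value 0) x 2^9 = 0
  Digit '0' (value 0) x 2^8 = 0
  Digit '0' (value 0) x 2^7 = 0
  Digit '1' (value 1) x 2^6 = 64
  Digit '0' (value 0) x 2^5 = 0
  Digit '1' (value 1) x 2^4 = 16
  Digit '1' (value 1) x 2^3 = 8
  Digit '1' (value 1) x 2^2 = 4
  Digit '0' (value 0) x 2^1 = 0
  Digit '0' (value 0) x 2^0 = 0
Sum = 7260

7260


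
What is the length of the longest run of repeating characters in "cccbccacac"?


Input: "cccbccacac"
Scanning for longest run:
  Position 1 ('c'): continues run of 'c', length=2
  Position 2 ('c'): continues run of 'c', length=3
  Position 3 ('b'): new char, reset run to 1
  Position 4 ('c'): new char, reset run to 1
  Position 5 ('c'): continues run of 'c', length=2
  Position 6 ('a'): new char, reset run to 1
  Position 7 ('c'): new char, reset run to 1
  Position 8 ('a'): new char, reset run to 1
  Position 9 ('c'): new char, reset run to 1
Longest run: 'c' with length 3

3


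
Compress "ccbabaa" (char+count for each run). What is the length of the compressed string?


Input: ccbabaa
Runs:
  'c' x 2 => "c2"
  'b' x 1 => "b1"
  'a' x 1 => "a1"
  'b' x 1 => "b1"
  'a' x 2 => "a2"
Compressed: "c2b1a1b1a2"
Compressed length: 10

10


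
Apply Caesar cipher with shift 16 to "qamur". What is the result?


Caesar cipher: shift "qamur" by 16
  'q' (pos 16) + 16 = pos 6 = 'g'
  'a' (pos 0) + 16 = pos 16 = 'q'
  'm' (pos 12) + 16 = pos 2 = 'c'
  'u' (pos 20) + 16 = pos 10 = 'k'
  'r' (pos 17) + 16 = pos 7 = 'h'
Result: gqckh

gqckh


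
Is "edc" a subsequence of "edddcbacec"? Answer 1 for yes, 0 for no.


Check if "edc" is a subsequence of "edddcbacec"
Greedy scan:
  Position 0 ('e'): matches sub[0] = 'e'
  Position 1 ('d'): matches sub[1] = 'd'
  Position 2 ('d'): no match needed
  Position 3 ('d'): no match needed
  Position 4 ('c'): matches sub[2] = 'c'
  Position 5 ('b'): no match needed
  Position 6 ('a'): no match needed
  Position 7 ('c'): no match needed
  Position 8 ('e'): no match needed
  Position 9 ('c'): no match needed
All 3 characters matched => is a subsequence

1


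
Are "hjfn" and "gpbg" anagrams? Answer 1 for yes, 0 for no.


Strings: "hjfn", "gpbg"
Sorted first:  fhjn
Sorted second: bggp
Differ at position 0: 'f' vs 'b' => not anagrams

0


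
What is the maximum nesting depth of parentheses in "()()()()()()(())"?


Input: "()()()()()()(())"
Tracking depth:
  Position 0 '(': depth becomes 1
  Position 1 ')': depth becomes 0
  Position 2 '(': depth becomes 1
  Position 3 ')': depth becomes 0
  Position 4 '(': depth becomes 1
  Position 5 ')': depth becomes 0
  Position 6 '(': depth becomes 1
  Position 7 ')': depth becomes 0
  Position 8 '(': depth becomes 1
  Position 9 ')': depth becomes 0
  Position 10 '(': depth becomes 1
  Position 11 ')': depth becomes 0
  Position 12 '(': depth becomes 1
  Position 13 '(': depth becomes 2
  Position 14 ')': depth becomes 1
  Position 15 ')': depth becomes 0
Maximum depth reached: 2

2


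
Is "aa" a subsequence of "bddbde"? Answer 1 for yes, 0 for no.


Check if "aa" is a subsequence of "bddbde"
Greedy scan:
  Position 0 ('b'): no match needed
  Position 1 ('d'): no match needed
  Position 2 ('d'): no match needed
  Position 3 ('b'): no match needed
  Position 4 ('d'): no match needed
  Position 5 ('e'): no match needed
Only matched 0/2 characters => not a subsequence

0


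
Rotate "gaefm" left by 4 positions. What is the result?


Input: "gaefm", rotate left by 4
First 4 characters: "gaef"
Remaining characters: "m"
Concatenate remaining + first: "m" + "gaef" = "mgaef"

mgaef


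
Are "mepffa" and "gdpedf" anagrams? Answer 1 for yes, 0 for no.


Strings: "mepffa", "gdpedf"
Sorted first:  aeffmp
Sorted second: ddefgp
Differ at position 0: 'a' vs 'd' => not anagrams

0


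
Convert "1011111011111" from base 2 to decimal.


Input: "1011111011111" in base 2
Positional expansion:
  Digit '1' (value 1) x 2^12 = 4096
  Digit '0' (value 0) x 2^11 = 0
  Digit '1' (value 1) x 2^10 = 1024
  Digit '1' (value 1) x 2^9 = 512
  Digit '1' (value 1) x 2^8 = 256
  Digit '1' (value 1) x 2^7 = 128
  Digit '1' (value 1) x 2^6 = 64
  Digit '0' (value 0) x 2^5 = 0
  Digit '1' (value 1) x 2^4 = 16
  Digit '1' (value 1) x 2^3 = 8
  Digit '1' (value 1) x 2^2 = 4
  Digit '1' (value 1) x 2^1 = 2
  Digit '1' (value 1) x 2^0 = 1
Sum = 6111

6111


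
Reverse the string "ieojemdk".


Input: ieojemdk
Reading characters right to left:
  Position 7: 'k'
  Position 6: 'd'
  Position 5: 'm'
  Position 4: 'e'
  Position 3: 'j'
  Position 2: 'o'
  Position 1: 'e'
  Position 0: 'i'
Reversed: kdmejoei

kdmejoei


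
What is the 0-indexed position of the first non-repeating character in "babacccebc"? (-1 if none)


Input: babacccebc
Character frequencies:
  'a': 2
  'b': 3
  'c': 4
  'e': 1
Scanning left to right for freq == 1:
  Position 0 ('b'): freq=3, skip
  Position 1 ('a'): freq=2, skip
  Position 2 ('b'): freq=3, skip
  Position 3 ('a'): freq=2, skip
  Position 4 ('c'): freq=4, skip
  Position 5 ('c'): freq=4, skip
  Position 6 ('c'): freq=4, skip
  Position 7 ('e'): unique! => answer = 7

7


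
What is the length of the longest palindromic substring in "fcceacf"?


Input: "fcceacf"
Checking substrings for palindromes:
  [1:3] "cc" (len 2) => palindrome
Longest palindromic substring: "cc" with length 2

2


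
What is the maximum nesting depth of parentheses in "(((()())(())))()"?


Input: "(((()())(())))()"
Tracking depth:
  Position 0 '(': depth becomes 1
  Position 1 '(': depth becomes 2
  Position 2 '(': depth becomes 3
  Position 3 '(': depth becomes 4
  Position 4 ')': depth becomes 3
  Position 5 '(': depth becomes 4
  Position 6 ')': depth becomes 3
  Position 7 ')': depth becomes 2
  Position 8 '(': depth becomes 3
  Position 9 '(': depth becomes 4
  Position 10 ')': depth becomes 3
  Position 11 ')': depth becomes 2
  Position 12 ')': depth becomes 1
  Position 13 ')': depth becomes 0
  Position 14 '(': depth becomes 1
  Position 15 ')': depth becomes 0
Maximum depth reached: 4

4


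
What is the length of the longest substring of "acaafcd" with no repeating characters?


Input: "acaafcd"
Sliding window (track last position of each char):
  Position 0 ('a'): window [0,0] length 1 -- new best
  Position 1 ('c'): window [0,1] length 2 -- new best
  Position 2 ('a'): repeat (last at 0), move window start to 1
  Position 2 ('a'): window [1,2] length 2
  Position 3 ('a'): repeat (last at 2), move window start to 3
  Position 3 ('a'): window [3,3] length 1
  Position 4 ('f'): window [3,4] length 2
  Position 5 ('c'): window [3,5] length 3 -- new best
  Position 6 ('d'): window [3,6] length 4 -- new best
Longest substring with no repeats: "afcd" with length 4

4


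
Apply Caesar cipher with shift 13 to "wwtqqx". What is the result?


Caesar cipher: shift "wwtqqx" by 13
  'w' (pos 22) + 13 = pos 9 = 'j'
  'w' (pos 22) + 13 = pos 9 = 'j'
  't' (pos 19) + 13 = pos 6 = 'g'
  'q' (pos 16) + 13 = pos 3 = 'd'
  'q' (pos 16) + 13 = pos 3 = 'd'
  'x' (pos 23) + 13 = pos 10 = 'k'
Result: jjgddk

jjgddk


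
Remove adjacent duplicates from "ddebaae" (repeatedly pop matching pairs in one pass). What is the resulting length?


Input: ddebaae
Stack-based adjacent duplicate removal:
  Read 'd': push. Stack: d
  Read 'd': matches stack top 'd' => pop. Stack: (empty)
  Read 'e': push. Stack: e
  Read 'b': push. Stack: eb
  Read 'a': push. Stack: eba
  Read 'a': matches stack top 'a' => pop. Stack: eb
  Read 'e': push. Stack: ebe
Final stack: "ebe" (length 3)

3


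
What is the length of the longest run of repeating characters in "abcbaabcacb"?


Input: "abcbaabcacb"
Scanning for longest run:
  Position 1 ('b'): new char, reset run to 1
  Position 2 ('c'): new char, reset run to 1
  Position 3 ('b'): new char, reset run to 1
  Position 4 ('a'): new char, reset run to 1
  Position 5 ('a'): continues run of 'a', length=2
  Position 6 ('b'): new char, reset run to 1
  Position 7 ('c'): new char, reset run to 1
  Position 8 ('a'): new char, reset run to 1
  Position 9 ('c'): new char, reset run to 1
  Position 10 ('b'): new char, reset run to 1
Longest run: 'a' with length 2

2
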